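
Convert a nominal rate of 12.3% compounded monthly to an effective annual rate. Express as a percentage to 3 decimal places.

EAR = (1 + 12.3%/12)^12 − 1 = (1 + 0.01025)^12 − 1.
(1 + 0.01025)^12 ≈ 1.130177, so EAR ≈ 13.01766%.

13.018%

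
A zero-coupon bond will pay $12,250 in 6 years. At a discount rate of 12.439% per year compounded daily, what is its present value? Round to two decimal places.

$5,808.45

Periodic rate = 12.439%/365 = 0.000340795; 2190 periods.
P = 12,250/(1 + 0.12439/365)^2190 ≈ 12,250/2.1089977921 ≈ 5,808.4461.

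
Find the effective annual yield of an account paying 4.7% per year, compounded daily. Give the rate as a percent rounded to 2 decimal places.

4.81%

EAR = (1 + 4.7%/365)^365 − 1 = (1 + 0.000128767)^365 − 1.
(1 + 0.000128767)^365 ≈ 1.048119, so EAR ≈ 4.81188%.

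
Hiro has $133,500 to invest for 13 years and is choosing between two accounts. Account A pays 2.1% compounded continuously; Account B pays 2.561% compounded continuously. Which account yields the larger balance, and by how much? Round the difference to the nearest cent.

Account B, by $10,833.44

Account A growth factor: e^(0.021·13) = e^0.273 ≈ 1.31390024482; balance ≈ 175,405.6827.
Account B growth factor: e^(0.02561·13) = e^0.33293 ≈ 1.39504964158; balance ≈ 186,239.1272.
Account B is larger by 10,833.4445.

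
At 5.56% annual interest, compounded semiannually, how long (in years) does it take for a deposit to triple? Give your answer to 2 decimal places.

(1 + 0.0278)^(2t) = 3.
2t = ln 3 / ln(1 + 0.0278) ≈ 1.0986/0.0274206 ≈ 40.0652.
t ≈ 20.0326.

20.03 years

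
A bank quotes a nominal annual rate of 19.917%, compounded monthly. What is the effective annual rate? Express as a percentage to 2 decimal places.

21.84%

One year is 12 periods at 0.0165975 each: (1 + 0.0165975)^12 ≈ 1.218396.
EAR = 1.218396 − 1 ≈ 21.83960%.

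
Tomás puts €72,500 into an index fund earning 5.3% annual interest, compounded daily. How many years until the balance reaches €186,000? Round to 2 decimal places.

We need (1 + 0.000145205)^(365t) = 2.5655, so 365t = ln 2.5655 / ln 1.000145 ≈ 6488.9322.
t ≈ 6488.9322/365 = 17.7779 years.

17.78 years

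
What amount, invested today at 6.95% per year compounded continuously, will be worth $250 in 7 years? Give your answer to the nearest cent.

$153.69

P = A·e^(−rt) = 250·e^(−0.4865).
e^(−0.4865) ≈ 0.614774343, so P ≈ 153.6936.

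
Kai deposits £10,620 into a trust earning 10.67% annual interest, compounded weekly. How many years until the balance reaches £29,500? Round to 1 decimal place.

(1 + 0.00205192)^(52t) = 29,500/10,620 = 2.7778.
52t·ln(1 + 0.00205192) = ln(2.7778); 52t = 1.0217/0.00204982 ≈ 498.4100.
t ≈ 9.5848 years.

9.6 years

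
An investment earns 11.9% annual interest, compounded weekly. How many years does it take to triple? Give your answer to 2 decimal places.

(1 + 0.00228846)^(52t) = 3.
52t = ln 3 / ln(1 + 0.00228846) ≈ 1.0986/0.00228585 ≈ 480.6150.
t ≈ 9.2426.

9.24 years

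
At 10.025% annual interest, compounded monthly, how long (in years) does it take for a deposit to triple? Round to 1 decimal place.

(1 + 0.00835417)^(12t) = 3.
12t = ln 3 / ln(1 + 0.00835417) ≈ 1.0986/0.00831946 ≈ 132.0533.
t ≈ 11.0044.

11.0 years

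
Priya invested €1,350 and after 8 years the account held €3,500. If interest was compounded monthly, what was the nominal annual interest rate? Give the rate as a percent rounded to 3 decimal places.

11.968%

The 96-period growth factor is 3,500/1,350 = 2.59259.
r/12 = 2.59259^(1/96) − 1 ≈ 0.00997293, so r ≈ 12·0.00997293 = 11.96751%.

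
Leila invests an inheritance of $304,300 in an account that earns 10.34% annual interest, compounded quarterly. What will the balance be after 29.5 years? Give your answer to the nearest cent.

Growth factor = (1 + 0.02585)^118 ≈ 20.31869489723.
A ≈ 304,300 × 20.31869489723 ≈ 6,182,978.8572.

$6,182,978.86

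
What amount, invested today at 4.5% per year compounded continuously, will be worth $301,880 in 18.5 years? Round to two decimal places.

$131,305.88

P = A·e^(−rt) = 301,880·e^(−0.8325).
e^(−0.8325) ≈ 0.434960524625, so P ≈ 131,305.8832.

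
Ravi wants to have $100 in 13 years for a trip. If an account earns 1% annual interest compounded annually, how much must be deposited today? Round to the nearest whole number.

Growth factor = (1 + 0.01)^13 ≈ 1.1380933.
P = 100/1.1380933 ≈ 87.8663.

$88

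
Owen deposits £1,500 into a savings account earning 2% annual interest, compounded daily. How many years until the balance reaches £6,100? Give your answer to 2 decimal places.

70.14 years

We need (1 + 0.0000547945)^(365t) = 4.0667, so 365t = ln 4.0667 / ln 1.000055 ≈ 25602.2333.
t ≈ 25602.2333/365 = 70.1431 years.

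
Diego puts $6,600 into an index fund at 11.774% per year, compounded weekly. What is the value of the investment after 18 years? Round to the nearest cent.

$54,816.65

Growth factor = (1 + 0.11774/52)^936 ≈ 8.3055527805.
A ≈ 6,600 × 8.3055527805 ≈ 54,816.6484.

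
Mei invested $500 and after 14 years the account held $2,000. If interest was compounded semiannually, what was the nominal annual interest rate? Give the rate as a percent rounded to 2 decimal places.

(1 + r/2)^28 = 2,000/500 = 4.
1 + r/2 = 4^(1/28) ≈ 1.050757, so r/2 ≈ 0.0507566.
r ≈ 2·0.0507566 = 10.15133%.

10.15%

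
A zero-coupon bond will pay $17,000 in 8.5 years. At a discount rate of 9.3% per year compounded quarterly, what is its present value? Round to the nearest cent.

$7,781.61

Periodic rate = 9.3%/4 = 0.02325; 34 periods.
P = 17,000/(1 + 0.02325)^34 ≈ 17,000/2.1846386499 ≈ 7,781.6073.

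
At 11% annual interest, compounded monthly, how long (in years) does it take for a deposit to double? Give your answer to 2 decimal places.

6.33 years

(1 + 0.00916667)^(12t) = 2.
12t = ln 2 / ln(1 + 0.00916667) ≈ 0.69315/0.00912491 ≈ 75.9621.
t ≈ 6.3302.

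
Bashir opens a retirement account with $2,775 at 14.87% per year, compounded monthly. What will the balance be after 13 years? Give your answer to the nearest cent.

Periodic rate = 14.87%/12 = 0.0123917; periods = 12·13 = 156.
A = 2,775·(1 + 0.1487/12)^156 ≈ 2,775·6.8292910497 ≈ 18,951.2827.

$18,951.28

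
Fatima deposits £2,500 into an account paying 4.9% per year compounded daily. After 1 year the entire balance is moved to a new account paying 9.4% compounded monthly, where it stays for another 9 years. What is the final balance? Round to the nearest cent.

£6,098.18

After 1 years at 4.9%: 2,500 × 1.050216897 ≈ 2,625.5422.
Then 9 years at 9.4%: 2,625.5422 × 2.322638219 ≈ 6,098.1848.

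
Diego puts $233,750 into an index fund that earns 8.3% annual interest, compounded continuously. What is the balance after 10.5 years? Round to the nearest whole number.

$558,778

A = P·e^(rt) = 233,750·e^(0.083·10.5) = 233,750·e^0.8715.
e^0.8715 ≈ 2.39049390642, so A ≈ 558,777.9506.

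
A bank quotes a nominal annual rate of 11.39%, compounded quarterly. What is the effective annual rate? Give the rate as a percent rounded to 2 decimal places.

11.89%

EAR = (1 + 11.39%/4)^4 − 1 = (1 + 0.028475)^4 − 1.
(1 + 0.028475)^4 ≈ 1.118858, so EAR ≈ 11.88580%.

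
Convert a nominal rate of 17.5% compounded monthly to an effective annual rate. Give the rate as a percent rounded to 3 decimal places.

18.974%

One year is 12 periods at 0.0145833 each: (1 + 0.0145833)^12 ≈ 1.189742.
EAR = 1.189742 − 1 ≈ 18.97417%.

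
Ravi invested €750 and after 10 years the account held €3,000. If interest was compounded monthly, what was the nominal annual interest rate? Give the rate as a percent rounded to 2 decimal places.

13.94%

The 120-period growth factor is 3,000/750 = 4.
r/12 = 4^(1/120) − 1 ≈ 0.0116194, so r ≈ 12·0.0116194 = 13.94333%.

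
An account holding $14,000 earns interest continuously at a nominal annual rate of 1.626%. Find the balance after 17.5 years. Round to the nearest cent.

$18,608.29

A = P·e^(rt) = 14,000·e^(0.01626·17.5) = 14,000·e^0.28455.
e^0.28455 ≈ 1.3291637698, so A ≈ 18,608.2928.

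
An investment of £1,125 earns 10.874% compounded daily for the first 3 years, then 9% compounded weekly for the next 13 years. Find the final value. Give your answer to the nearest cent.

£5,017.56

Phase 1: 1,125·(1 + 0.10874/365)^1095 ≈ 1,558.8595.
Phase 2: 1,558.8595·(1 + 0.09/52)^676 ≈ 5,017.5568.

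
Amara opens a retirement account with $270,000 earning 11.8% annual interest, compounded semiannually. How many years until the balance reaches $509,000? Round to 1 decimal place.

We need (1 + 0.059)^(2t) = 1.8852, so 2t = ln 1.8852 / ln 1.059 ≈ 11.0602.
t ≈ 11.0602/2 = 5.5301 years.

5.5 years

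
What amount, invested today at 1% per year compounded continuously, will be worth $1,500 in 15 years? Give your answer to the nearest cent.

P = A·e^(−rt) = 1,500·e^(−0.15).
e^(−0.15) ≈ 0.8607079764, so P ≈ 1,291.0620.

$1,291.06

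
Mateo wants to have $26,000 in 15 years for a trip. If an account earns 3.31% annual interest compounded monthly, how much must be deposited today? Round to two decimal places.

Growth factor = (1 + 0.0331/12)^180 ≈ 1.6418382534.
P = 26,000/1.6418382534 ≈ 15,835.9083.

$15,835.91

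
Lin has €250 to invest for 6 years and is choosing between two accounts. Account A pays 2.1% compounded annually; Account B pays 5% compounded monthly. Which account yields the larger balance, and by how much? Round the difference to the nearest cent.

Account B, by €54.05

A: (1 + 0.021)^6 ≈ 1.13280316, so 250 × 1.13280316 ≈ 283.2008.
B: (1 + 0.05/12)^72 ≈ 1.34901774, so 250 × 1.34901774 ≈ 337.2544.
Difference ≈ 54.0536 in favor of B.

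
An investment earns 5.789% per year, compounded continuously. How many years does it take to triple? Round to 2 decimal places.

e^(0.05789t) = 3, so 0.05789t = ln 3 ≈ 1.0986.
t ≈ 1.0986/0.05789 ≈ 18.9776.

18.98 years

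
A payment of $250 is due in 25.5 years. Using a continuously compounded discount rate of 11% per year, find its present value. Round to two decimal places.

$15.13

P = A·e^(−rt) = 250·e^(−2.805).
e^(−2.805) ≈ 0.0605067712, so P ≈ 15.1267.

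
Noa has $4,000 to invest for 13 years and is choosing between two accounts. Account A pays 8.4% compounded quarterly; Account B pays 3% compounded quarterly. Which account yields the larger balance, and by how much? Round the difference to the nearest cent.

Account A growth factor: (1 + 0.021)^52 ≈ 2.946718085; balance ≈ 11,786.8723.
Account B growth factor: (1 + 0.0075)^52 ≈ 1.474833013; balance ≈ 5,899.3321.
Account A is larger by 5,887.5403.

Account A, by $5,887.54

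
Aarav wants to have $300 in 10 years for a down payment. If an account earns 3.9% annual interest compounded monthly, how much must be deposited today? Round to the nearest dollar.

$203

Periodic rate = 3.9%/12 = 0.00325; 120 periods.
P = 300/(1 + 0.00325)^120 ≈ 300/1.47604708 ≈ 203.2456.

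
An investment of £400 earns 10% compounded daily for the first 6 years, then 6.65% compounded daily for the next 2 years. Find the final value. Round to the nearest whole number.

After 6 years at 10%: 400 × 1.82196907 ≈ 728.7876.
Then 2 years at 6.65%: 728.7876 × 1.14223616 ≈ 832.4476.

£832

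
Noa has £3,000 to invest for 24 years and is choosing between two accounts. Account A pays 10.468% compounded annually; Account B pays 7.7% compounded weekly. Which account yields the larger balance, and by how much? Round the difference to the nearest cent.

Account A growth factor: (1 + 0.10468)^24 ≈ 10.906258584; balance ≈ 32,718.7758.
Account B growth factor: (1 + 0.077/52)^1248 ≈ 6.3384427701; balance ≈ 19,015.3283.
Account A is larger by 13,703.4474.

Account A, by £13,703.45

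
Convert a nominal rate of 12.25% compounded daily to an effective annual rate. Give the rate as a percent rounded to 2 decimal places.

13.03%

One year is 365 periods at 0.000335616 each: (1 + 0.000335616)^365 ≈ 1.130296.
EAR = 1.130296 − 1 ≈ 13.02959%.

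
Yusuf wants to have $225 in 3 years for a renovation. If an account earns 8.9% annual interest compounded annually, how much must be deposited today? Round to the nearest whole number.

Annual rate = 8.9% = 0.089; 3 periods.
P = 225/(1 + 0.089)^3 ≈ 225/1.29146797 ≈ 174.2203.

$174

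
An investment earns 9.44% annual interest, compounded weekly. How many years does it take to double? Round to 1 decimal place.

(1 + 0.00181538)^(52t) = 2.
52t = ln 2 / ln(1 + 0.00181538) ≈ 0.69315/0.00181374 ≈ 382.1648.
t ≈ 7.3493.

7.3 years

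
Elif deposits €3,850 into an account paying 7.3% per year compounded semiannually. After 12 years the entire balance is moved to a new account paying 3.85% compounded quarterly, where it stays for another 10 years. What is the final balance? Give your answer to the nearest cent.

After 12 years at 7.3%: 3,850 × 2.3640864528 ≈ 9,101.7328.
Then 10 years at 3.85%: 9,101.7328 × 1.4669112375 ≈ 13,351.4342.

€13,351.43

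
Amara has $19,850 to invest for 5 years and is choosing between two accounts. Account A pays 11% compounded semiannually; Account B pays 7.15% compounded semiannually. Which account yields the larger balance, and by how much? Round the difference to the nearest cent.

A: (1 + 0.055)^10 ≈ 1.7081444584, so 19,850 × 1.7081444584 ≈ 33,906.6675.
B: (1 + 0.03575)^10 ≈ 1.420853887, so 19,850 × 1.420853887 ≈ 28,203.9497.
Difference ≈ 5,702.7178 in favor of A.

Account A, by $5,702.72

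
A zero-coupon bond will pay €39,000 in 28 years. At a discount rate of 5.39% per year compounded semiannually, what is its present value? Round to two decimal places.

Periodic rate = 5.39%/2 = 0.02695; 56 periods.
P = 39,000/(1 + 0.02695)^56 ≈ 39,000/4.4336433784 ≈ 8,796.3773.

€8,796.38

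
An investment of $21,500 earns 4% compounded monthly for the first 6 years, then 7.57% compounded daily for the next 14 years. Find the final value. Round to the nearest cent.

Phase 1: 21,500·(1 + 0.04/12)^72 ≈ 27,320.9504.
Phase 2: 27,320.9504·(1 + 0.0757/365)^5110 ≈ 78,833.9654.

$78,833.97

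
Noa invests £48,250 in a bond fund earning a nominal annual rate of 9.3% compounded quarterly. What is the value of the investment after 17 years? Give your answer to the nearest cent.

£230,280.17

Growth factor = (1 + 0.02325)^68 ≈ 4.77264603084.
A ≈ 48,250 × 4.77264603084 ≈ 230,280.1710.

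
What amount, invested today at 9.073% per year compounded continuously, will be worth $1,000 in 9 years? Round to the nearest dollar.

P = A·e^(−rt) = 1,000·e^(−0.81657).
e^(−0.81657) ≈ 0.441944929, so P ≈ 441.9449.

$442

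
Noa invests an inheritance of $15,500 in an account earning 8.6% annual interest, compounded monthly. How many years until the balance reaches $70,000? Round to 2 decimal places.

17.59 years

(1 + 0.00716667)^(12t) = 70,000/15,500 = 4.5161.
12t·ln(1 + 0.00716667) = ln(4.5161); 12t = 1.5077/0.00714111 ≈ 211.1234.
t ≈ 17.5936 years.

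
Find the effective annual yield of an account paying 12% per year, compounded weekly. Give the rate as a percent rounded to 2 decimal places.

One year is 52 periods at 0.00230769 each: (1 + 0.00230769)^52 ≈ 1.127341.
EAR = 1.127341 − 1 ≈ 12.73410%.

12.73%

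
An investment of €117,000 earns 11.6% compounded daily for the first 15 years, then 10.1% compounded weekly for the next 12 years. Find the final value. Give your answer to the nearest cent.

€2,236,622.03

After 15 years at 11.6%: 117,000 × 5.695768697583 ≈ 666,404.9376.
Then 12 years at 10.1%: 666,404.9376 × 3.356250685214 ≈ 2,236,622.0285.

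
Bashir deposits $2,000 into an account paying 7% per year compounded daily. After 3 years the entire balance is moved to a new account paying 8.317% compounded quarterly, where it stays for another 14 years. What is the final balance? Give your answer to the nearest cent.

After 3 years at 7%: 2,000 × 1.233653221 ≈ 2,467.3064.
Then 14 years at 8.317%: 2,467.3064 × 3.165908431 ≈ 7,811.2663.

$7,811.27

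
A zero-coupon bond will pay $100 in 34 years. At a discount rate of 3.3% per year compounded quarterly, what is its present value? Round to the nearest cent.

Growth factor = (1 + 0.00825)^136 ≈ 3.0568869.
P = 100/3.0568869 ≈ 32.7130.

$32.71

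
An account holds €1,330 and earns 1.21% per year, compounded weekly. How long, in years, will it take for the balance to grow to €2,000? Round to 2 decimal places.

We need (1 + 0.000232692)^(52t) = 1.5038, so 52t = ln 1.5038 / ln 1.000233 ≈ 1753.4559.
t ≈ 1753.4559/52 = 33.7203 years.

33.72 years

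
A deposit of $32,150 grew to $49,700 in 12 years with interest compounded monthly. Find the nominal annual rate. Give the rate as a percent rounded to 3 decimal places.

The 144-period growth factor is 49,700/32,150 = 1.54588.
r/12 = 1.54588^(1/144) − 1 ≈ 0.00302953, so r ≈ 12·0.00302953 = 3.63543%.

3.635%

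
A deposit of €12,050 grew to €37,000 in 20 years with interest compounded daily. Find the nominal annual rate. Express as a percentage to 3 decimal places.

5.610%

The 7300-period growth factor is 37,000/12,050 = 3.07054.
r/365 = 3.07054^(1/7300) − 1 ≈ 0.00015369, so r ≈ 365·0.00015369 = 5.60970%.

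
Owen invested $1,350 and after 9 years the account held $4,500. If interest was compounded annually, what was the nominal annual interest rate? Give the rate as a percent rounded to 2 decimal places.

(1 + r)^9 = 4,500/1,350 = 3.33333.
1 + r = 3.33333^(1/9) ≈ 1.143135, so r ≈ 0.143135.
r ≈ 14.31353%.

14.31%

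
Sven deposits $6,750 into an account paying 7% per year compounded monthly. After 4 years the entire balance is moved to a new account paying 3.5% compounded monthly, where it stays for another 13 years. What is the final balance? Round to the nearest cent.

After 4 years at 7%: 6,750 × 1.3220538779 ≈ 8,923.8637.
Then 13 years at 3.5%: 8,923.8637 × 1.5751299011 ≈ 14,056.2445.

$14,056.24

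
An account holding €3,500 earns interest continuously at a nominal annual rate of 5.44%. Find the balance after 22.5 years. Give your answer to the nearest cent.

A = P·e^(rt) = 3,500·e^(0.0544·22.5) = 3,500·e^1.224.
e^1.224 ≈ 3.4007636182, so A ≈ 11,902.6727.

€11,902.67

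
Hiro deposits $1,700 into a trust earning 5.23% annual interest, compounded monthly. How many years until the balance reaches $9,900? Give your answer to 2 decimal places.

33.76 years

We need (1 + 0.00435833)^(12t) = 5.8235, so 12t = ln 5.8235 / ln 1.004358 ≈ 405.1418.
t ≈ 405.1418/12 = 33.7618 years.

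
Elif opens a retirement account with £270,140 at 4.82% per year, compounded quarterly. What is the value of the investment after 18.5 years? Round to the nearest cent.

Growth factor = (1 + 0.01205)^74 ≈ 2.42630683483.
A ≈ 270,140 × 2.42630683483 ≈ 655,442.5284.

£655,442.53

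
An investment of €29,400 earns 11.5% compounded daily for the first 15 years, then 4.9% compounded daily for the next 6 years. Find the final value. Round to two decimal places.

After 15 years at 11.5%: 29,400 × 5.61099637374 ≈ 164,963.2934.
Then 6 years at 4.9%: 164,963.2934 × 1.3417574272 ≈ 221,340.7241.

€221,340.72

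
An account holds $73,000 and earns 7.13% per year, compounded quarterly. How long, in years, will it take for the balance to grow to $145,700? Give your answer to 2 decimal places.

9.78 years

We need (1 + 0.017825)^(4t) = 1.9959, so 4t = ln 1.9959 / ln 1.017825 ≈ 39.1154.
t ≈ 39.1154/4 = 9.7788 years.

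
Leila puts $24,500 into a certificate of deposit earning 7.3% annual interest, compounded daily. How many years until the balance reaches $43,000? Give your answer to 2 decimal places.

(1 + 0.0002)^(365t) = 43,000/24,500 = 1.7551.
365t·ln(1 + 0.0002) = ln(1.7551); 365t = 0.56253/0.00019998 ≈ 2812.9162.
t ≈ 7.7066 years.

7.71 years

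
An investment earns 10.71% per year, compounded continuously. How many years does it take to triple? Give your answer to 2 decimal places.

e^(0.1071t) = 3, so 0.1071t = ln 3 ≈ 1.0986.
t ≈ 1.0986/0.1071 ≈ 10.2578.

10.26 years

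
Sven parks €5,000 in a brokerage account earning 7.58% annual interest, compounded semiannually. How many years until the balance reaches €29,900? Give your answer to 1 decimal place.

(1 + 0.0379)^(2t) = 29,900/5,000 = 5.98.
2t·ln(1 + 0.0379) = ln(5.98); 2t = 1.7884/0.0371994 ≈ 48.0765.
t ≈ 24.0383 years.

24.0 years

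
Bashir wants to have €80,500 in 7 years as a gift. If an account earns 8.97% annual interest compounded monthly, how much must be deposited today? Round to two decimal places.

Growth factor = (1 + 0.007475)^84 ≈ 1.8693015405.
P = 80,500/1.8693015405 ≈ 43,064.2132.

€43,064.21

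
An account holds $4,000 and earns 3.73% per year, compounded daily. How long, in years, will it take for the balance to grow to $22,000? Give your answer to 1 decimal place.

45.7 years

We need (1 + 0.000102192)^(365t) = 5.5, so 365t = ln 5.5 / ln 1.000102 ≈ 16682.7037.
t ≈ 16682.7037/365 = 45.7060 years.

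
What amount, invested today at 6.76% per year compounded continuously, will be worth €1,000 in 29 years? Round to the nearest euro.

€141

P = A·e^(−rt) = 1,000·e^(−1.9604).
e^(−1.9604) ≈ 0.140802089, so P ≈ 140.8021.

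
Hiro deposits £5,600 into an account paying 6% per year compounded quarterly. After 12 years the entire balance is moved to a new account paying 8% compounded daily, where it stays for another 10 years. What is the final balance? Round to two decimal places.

After 12 years at 6%: 5,600 × 2.0434782893 ≈ 11,443.4784.
Then 10 years at 8%: 11,443.4784 × 2.2253458496 ≈ 25,465.6972.

£25,465.70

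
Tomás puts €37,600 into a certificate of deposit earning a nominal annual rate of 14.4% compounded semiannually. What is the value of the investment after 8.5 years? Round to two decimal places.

Periodic rate = 14.4%/2 = 0.072; periods = 2·8.5 = 17.
A = 37,600·(1 + 0.072)^17 ≈ 37,600·3.26070381101 ≈ 122,602.4633.

€122,602.46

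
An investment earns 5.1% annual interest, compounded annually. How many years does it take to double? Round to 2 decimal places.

13.93 years

(1 + 0.051)^t = 2.
t = ln 2 / ln(1 + 0.051) ≈ 0.69315/0.0497421 ≈ 13.9348.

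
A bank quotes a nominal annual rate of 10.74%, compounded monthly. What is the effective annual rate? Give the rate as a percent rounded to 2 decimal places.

One year is 12 periods at 0.00895 each: (1 + 0.00895)^12 ≈ 1.112848.
EAR = 1.112848 − 1 ≈ 11.28477%.

11.28%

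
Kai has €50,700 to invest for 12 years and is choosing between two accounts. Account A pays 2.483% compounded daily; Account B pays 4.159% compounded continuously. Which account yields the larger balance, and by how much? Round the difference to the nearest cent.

Account A growth factor: (1 + 0.02483/365)^4380 ≈ 1.3470942506; balance ≈ 68,297.6785.
Account B growth factor: e^(0.04159·12) = e^0.49908 ≈ 1.6472051447; balance ≈ 83,513.3008.
Account B is larger by 15,215.6223.

Account B, by €15,215.62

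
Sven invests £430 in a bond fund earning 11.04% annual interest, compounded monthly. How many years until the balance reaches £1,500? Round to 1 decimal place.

We need (1 + 0.0092)^(12t) = 3.4884, so 12t = ln 3.4884 / ln 1.0092 ≈ 136.4319.
t ≈ 136.4319/12 = 11.3693 years.

11.4 years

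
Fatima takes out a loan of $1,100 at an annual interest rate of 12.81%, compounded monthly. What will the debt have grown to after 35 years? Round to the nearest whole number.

Periodic rate = 12.81%/12 = 0.010675; periods = 12·35 = 420.
A = 1,100·(1 + 0.010675)^420 ≈ 1,100·86.464875981 ≈ 95,111.3636.

$95,111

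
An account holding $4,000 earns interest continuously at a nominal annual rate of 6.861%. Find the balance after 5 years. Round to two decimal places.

$5,636.96

A = P·e^(rt) = 4,000·e^(0.06861·5) = 4,000·e^0.34305.
e^0.34305 ≈ 1.409239222, so A ≈ 5,636.9569.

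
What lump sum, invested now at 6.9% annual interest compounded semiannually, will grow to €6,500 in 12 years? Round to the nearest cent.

€2,879.93

Periodic rate = 6.9%/2 = 0.0345; 24 periods.
P = 6,500/(1 + 0.0345)^24 ≈ 6,500/2.257001668 ≈ 2,879.9270.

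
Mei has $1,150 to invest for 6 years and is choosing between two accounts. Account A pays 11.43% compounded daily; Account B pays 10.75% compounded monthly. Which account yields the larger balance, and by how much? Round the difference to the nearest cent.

Account A, by $97.32

Account A growth factor: (1 + 0.1143/365)^2190 ≈ 1.985146357; balance ≈ 2,282.9183.
Account B growth factor: (1 + 0.1075/12)^72 ≈ 1.900521033; balance ≈ 2,185.5992.
Account A is larger by 97.3191.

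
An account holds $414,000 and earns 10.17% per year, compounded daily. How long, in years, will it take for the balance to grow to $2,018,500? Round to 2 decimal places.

15.58 years

(1 + 0.00027863)^(365t) = 2,018,500/414,000 = 4.8756.
365t·ln(1 + 0.00027863) = ln(4.8756); 365t = 1.5842/0.000278591 ≈ 5686.6234.
t ≈ 15.5798 years.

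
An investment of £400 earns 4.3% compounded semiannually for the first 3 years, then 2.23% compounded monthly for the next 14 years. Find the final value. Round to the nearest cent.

£620.80

Phase 1: 400·(1 + 0.0215)^6 ≈ 454.4543.
Phase 2: 454.4543·(1 + 0.0223/12)^168 ≈ 620.7992.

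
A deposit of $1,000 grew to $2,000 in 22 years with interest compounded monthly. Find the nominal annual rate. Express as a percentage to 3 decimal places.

3.155%

The 264-period growth factor is 2,000/1,000 = 2.
r/12 = 2^(1/264) − 1 ≈ 0.00262901, so r ≈ 12·0.00262901 = 3.15481%.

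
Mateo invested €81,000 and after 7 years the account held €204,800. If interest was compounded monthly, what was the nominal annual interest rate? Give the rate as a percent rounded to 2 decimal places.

13.32%

The 84-period growth factor is 204,800/81,000 = 2.5284.
r/12 = 2.5284^(1/84) − 1 ≈ 0.0111039, so r ≈ 12·0.0111039 = 13.32465%.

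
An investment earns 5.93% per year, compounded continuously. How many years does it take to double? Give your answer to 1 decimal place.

11.7 years

e^(0.0593t) = 2, so 0.0593t = ln 2 ≈ 0.69315.
t ≈ 0.69315/0.0593 ≈ 11.6888.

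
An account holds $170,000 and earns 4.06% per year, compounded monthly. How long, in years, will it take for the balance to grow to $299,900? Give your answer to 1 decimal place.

14.0 years

We need (1 + 0.00338333)^(12t) = 1.7641, so 12t = ln 1.7641 / ln 1.003383 ≈ 168.0622.
t ≈ 168.0622/12 = 14.0052 years.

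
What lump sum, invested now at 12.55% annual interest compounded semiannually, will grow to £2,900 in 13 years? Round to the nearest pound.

Periodic rate = 12.55%/2 = 0.06275; 26 periods.
P = 2,900/(1 + 0.06275)^26 ≈ 2,900/4.866412899 ≈ 595.9215.

£596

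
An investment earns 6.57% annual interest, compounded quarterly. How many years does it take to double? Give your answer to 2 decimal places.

10.64 years

(1 + 0.016425)^(4t) = 2.
4t = ln 2 / ln(1 + 0.016425) ≈ 0.69315/0.0162916 ≈ 42.5464.
t ≈ 10.6366.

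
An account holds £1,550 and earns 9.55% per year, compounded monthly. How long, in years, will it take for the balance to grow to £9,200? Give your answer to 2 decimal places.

18.72 years

We need (1 + 0.00795833)^(12t) = 5.9355, so 12t = ln 5.9355 / ln 1.007958 ≈ 224.6734.
t ≈ 224.6734/12 = 18.7228 years.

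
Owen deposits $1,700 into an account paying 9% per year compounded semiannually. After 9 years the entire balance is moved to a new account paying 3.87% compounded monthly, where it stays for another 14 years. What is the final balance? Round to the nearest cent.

After 9 years at 9%: 1,700 × 2.208478766 ≈ 3,754.4139.
Then 14 years at 3.87%: 3,754.4139 × 1.717600436 ≈ 6,448.5830.

$6,448.58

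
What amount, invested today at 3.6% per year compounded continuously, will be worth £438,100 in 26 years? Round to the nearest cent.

£171,819.96

P = A·e^(−rt) = 438,100·e^(−0.936).
e^(−0.936) ≈ 0.392193475894, so P ≈ 171,819.9618.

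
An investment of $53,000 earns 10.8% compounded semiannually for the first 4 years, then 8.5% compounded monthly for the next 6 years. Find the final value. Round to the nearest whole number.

$134,187

Phase 1: 53,000·(1 + 0.054)^8 ≈ 80,723.6437.
Phase 2: 80,723.6437·(1 + 0.085/12)^72 ≈ 134,186.9194.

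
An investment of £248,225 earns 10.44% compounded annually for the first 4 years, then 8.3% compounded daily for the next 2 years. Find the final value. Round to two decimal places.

£435,949.11

Phase 1: 248,225·(1 + 0.1044)^4 ≈ 369,276.0241.
Phase 2: 369,276.0241·(1 + 0.083/365)^730 ≈ 435,949.1143.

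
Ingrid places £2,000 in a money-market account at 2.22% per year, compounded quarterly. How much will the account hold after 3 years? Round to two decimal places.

Growth factor = (1 + 0.00555)^12 ≈ 1.068671049.
A ≈ 2,000 × 1.068671049 ≈ 2,137.3421.

£2,137.34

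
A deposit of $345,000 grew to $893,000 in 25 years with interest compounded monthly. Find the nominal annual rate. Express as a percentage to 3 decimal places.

The 300-period growth factor is 893,000/345,000 = 2.58841.
r/12 = 2.58841^(1/300) − 1 ≈ 0.00317517, so r ≈ 12·0.00317517 = 3.81020%.

3.810%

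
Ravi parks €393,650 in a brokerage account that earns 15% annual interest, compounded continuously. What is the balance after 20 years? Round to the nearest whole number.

A = P·e^(rt) = 393,650·e^(0.15·20) = 393,650·e^3.
e^3 ≈ 20.08553692319, so A ≈ 7,906,671.6098.

€7,906,672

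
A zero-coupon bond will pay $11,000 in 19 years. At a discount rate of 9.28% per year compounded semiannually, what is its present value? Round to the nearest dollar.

$1,963

Growth factor = (1 + 0.0464)^38 ≈ 5.6042019545.
P = 11,000/5.6042019545 ≈ 1,962.8129.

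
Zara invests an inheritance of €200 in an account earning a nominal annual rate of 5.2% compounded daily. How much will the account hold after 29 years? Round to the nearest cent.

€903.44

Periodic rate = 5.2%/365 = 0.000142466; periods = 365·29 = 10585.
A = 200·(1 + 0.052/365)^10585 ≈ 200·4.51720117 ≈ 903.4402.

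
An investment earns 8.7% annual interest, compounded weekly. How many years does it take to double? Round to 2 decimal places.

(1 + 0.00167308)^(52t) = 2.
52t = ln 2 / ln(1 + 0.00167308) ≈ 0.69315/0.00167168 ≈ 414.6413.
t ≈ 7.9739.

7.97 years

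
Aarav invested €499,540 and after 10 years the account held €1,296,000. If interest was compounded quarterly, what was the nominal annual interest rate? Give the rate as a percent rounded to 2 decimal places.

9.65%

(1 + r/4)^40 = 1,296,000/499,540 = 2.59439.
1 + r/4 = 2.59439^(1/40) ≈ 1.02412, so r/4 ≈ 0.02412.
r ≈ 4·0.02412 = 9.64802%.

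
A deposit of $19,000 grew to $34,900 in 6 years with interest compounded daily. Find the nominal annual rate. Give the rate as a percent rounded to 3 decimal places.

10.136%

(1 + r/365)^2190 = 34,900/19,000 = 1.83684.
1 + r/365 = 1.83684^(1/2190) ≈ 1.000278, so r/365 ≈ 0.000277686.
r ≈ 365·0.000277686 = 10.13554%.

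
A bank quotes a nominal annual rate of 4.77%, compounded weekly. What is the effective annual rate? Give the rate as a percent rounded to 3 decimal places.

One year is 52 periods at 0.000917308 each: (1 + 0.000917308)^52 ≈ 1.048833.
EAR = 1.048833 − 1 ≈ 4.88330%.

4.883%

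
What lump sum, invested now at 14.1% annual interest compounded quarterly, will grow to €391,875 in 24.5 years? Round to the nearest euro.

Periodic rate = 14.1%/4 = 0.03525; 98 periods.
P = 391,875/(1 + 0.03525)^98 ≈ 391,875/29.8149056324 ≈ 13,143.5935.

€13,144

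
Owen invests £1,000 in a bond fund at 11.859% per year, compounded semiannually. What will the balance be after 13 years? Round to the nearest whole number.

Growth factor = (1 + 0.059295)^26 ≈ 4.471363543.
A ≈ 1,000 × 4.471363543 ≈ 4,471.3635.

£4,471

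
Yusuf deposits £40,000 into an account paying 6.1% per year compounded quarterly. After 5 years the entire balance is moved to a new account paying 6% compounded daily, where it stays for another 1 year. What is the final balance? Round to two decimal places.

£57,487.77

After 5 years at 6.1%: 40,000 × 1.3535053079 ≈ 54,140.2123.
Then 1 years at 6%: 54,140.2123 × 1.0618313107 ≈ 57,487.7726.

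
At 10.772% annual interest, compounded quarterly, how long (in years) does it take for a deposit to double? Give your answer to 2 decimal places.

6.52 years

(1 + 0.02693)^(4t) = 2.
4t = ln 2 / ln(1 + 0.02693) ≈ 0.69315/0.0265738 ≈ 26.0839.
t ≈ 6.5210.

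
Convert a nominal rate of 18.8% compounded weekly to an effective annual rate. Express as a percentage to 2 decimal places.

EAR = (1 + 18.8%/52)^52 − 1 = (1 + 0.00361538)^52 − 1.
(1 + 0.00361538)^52 ≈ 1.206424, so EAR ≈ 20.64244%.

20.64%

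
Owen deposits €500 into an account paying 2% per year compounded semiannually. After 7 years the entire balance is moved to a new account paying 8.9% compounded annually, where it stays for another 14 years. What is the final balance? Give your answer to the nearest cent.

€1,896.09

After 7 years at 2%: 500 × 1.149474213 ≈ 574.7371.
Then 14 years at 8.9%: 574.7371 × 3.299060778 ≈ 1,896.0926.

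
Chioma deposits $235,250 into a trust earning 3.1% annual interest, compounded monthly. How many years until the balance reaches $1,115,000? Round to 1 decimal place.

(1 + 0.00258333)^(12t) = 1,115,000/235,250 = 4.7396.
12t·ln(1 + 0.00258333) = ln(4.7396); 12t = 1.556/0.00258 ≈ 603.0851.
t ≈ 50.2571 years.

50.3 years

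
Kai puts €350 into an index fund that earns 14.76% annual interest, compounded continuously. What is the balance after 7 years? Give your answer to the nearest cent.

A = P·e^(rt) = 350·e^(0.1476·7) = 350·e^1.0332.
e^1.0332 ≈ 2.8100436, so A ≈ 983.5153.

€983.52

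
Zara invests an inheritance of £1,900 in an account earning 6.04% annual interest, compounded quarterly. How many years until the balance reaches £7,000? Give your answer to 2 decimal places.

We need (1 + 0.0151)^(4t) = 3.6842, so 4t = ln 3.6842 / ln 1.0151 ≈ 87.0117.
t ≈ 87.0117/4 = 21.7529 years.

21.75 years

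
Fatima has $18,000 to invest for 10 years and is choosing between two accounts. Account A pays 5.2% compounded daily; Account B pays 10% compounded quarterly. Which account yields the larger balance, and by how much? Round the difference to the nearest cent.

Account B, by $18,055.77

Account A growth factor: (1 + 0.052/365)^3650 ≈ 1.6819653526; balance ≈ 30,275.3763.
Account B growth factor: (1 + 0.025)^40 ≈ 2.6850638384; balance ≈ 48,331.1491.
Account B is larger by 18,055.7727.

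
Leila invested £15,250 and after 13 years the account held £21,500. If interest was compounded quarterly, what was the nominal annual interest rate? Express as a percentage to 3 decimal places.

The 52-period growth factor is 21,500/15,250 = 1.40984.
r/4 = 1.40984^(1/52) − 1 ≈ 0.00662712, so r ≈ 4·0.00662712 = 2.65085%.

2.651%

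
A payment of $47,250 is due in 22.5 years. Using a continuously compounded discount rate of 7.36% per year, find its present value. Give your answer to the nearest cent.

P = A·e^(−rt) = 47,250·e^(−1.656).
e^(−1.656) ≈ 0.19090105916, so P ≈ 9,020.0750.

$9,020.08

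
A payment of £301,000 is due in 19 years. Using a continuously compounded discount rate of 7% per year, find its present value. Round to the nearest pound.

P = A·e^(−rt) = 301,000·e^(−1.33).
e^(−1.33) ≈ 0.2644772613, so P ≈ 79,607.6557.

£79,608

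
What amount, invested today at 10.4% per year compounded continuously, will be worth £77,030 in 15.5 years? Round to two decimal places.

P = A·e^(−rt) = 77,030·e^(−1.612).
e^(−1.612) ≈ 0.19948823836, so P ≈ 15,366.5790.

£15,366.58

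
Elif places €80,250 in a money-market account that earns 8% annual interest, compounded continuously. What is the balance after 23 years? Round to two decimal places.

A = P·e^(rt) = 80,250·e^(0.08·23) = 80,250·e^1.84.
e^1.84 ≈ 6.29653826103, so A ≈ 505,297.1954.

€505,297.20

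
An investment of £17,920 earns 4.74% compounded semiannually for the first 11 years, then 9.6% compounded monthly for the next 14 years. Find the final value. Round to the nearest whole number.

£114,421

Phase 1: 17,920·(1 + 0.0237)^22 ≈ 30,001.1207.
Phase 2: 30,001.1207·(1 + 0.008)^168 ≈ 114,421.2985.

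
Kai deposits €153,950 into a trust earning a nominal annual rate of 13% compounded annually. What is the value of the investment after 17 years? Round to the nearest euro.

Annual rate = 13% = 0.13; years = 17.
A = 153,950·(1 + 0.13)^17 ≈ 153,950·7.986077845282 ≈ 1,229,456.6843.

€1,229,457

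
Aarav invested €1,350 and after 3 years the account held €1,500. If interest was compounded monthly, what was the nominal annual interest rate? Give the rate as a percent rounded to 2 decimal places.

3.52%

(1 + r/12)^36 = 1,500/1,350 = 1.11111.
1 + r/12 = 1.11111^(1/36) ≈ 1.002931, so r/12 ≈ 0.00293097.
r ≈ 12·0.00293097 = 3.51716%.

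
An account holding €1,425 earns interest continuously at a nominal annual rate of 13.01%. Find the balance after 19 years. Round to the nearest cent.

€16,879.03

A = P·e^(rt) = 1,425·e^(0.1301·19) = 1,425·e^2.4719.
e^2.4719 ≈ 11.844930854, so A ≈ 16,879.0265.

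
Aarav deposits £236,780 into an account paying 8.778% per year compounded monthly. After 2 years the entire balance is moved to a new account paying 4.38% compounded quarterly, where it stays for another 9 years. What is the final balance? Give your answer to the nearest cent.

Phase 1: 236,780·(1 + 0.007315)^24 ≈ 282,040.9981.
Phase 2: 282,040.9981·(1 + 0.01095)^36 ≈ 417,427.0613.

£417,427.06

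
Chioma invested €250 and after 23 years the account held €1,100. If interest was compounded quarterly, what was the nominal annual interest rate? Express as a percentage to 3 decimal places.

6.494%

(1 + r/4)^92 = 1,100/250 = 4.4.
1 + r/4 = 4.4^(1/92) ≈ 1.016235, so r/4 ≈ 0.0162348.
r ≈ 4·0.0162348 = 6.49391%.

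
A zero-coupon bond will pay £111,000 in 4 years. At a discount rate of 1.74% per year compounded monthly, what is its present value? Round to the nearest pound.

£103,542

Periodic rate = 1.74%/12 = 0.00145; 48 periods.
P = 111,000/(1 + 0.00145)^48 ≈ 111,000/1.07202522025 ≈ 103,542.3401.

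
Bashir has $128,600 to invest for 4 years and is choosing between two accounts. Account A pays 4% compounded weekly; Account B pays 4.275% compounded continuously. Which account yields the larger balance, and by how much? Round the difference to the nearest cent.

Account A growth factor: (1 + 0.04/52)^208 ≈ 1.17343869417; balance ≈ 150,904.2161.
Account B growth factor: e^(0.04275·4) = e^0.171 ≈ 1.18649074902; balance ≈ 152,582.7103.
Account B is larger by 1,678.4943.

Account B, by $1,678.49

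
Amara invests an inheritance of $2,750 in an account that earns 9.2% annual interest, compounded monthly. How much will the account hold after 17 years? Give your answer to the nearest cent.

$13,061.07

Growth factor = (1 + 0.092/12)^204 ≈ 4.749479981.
A ≈ 2,750 × 4.749479981 ≈ 13,061.0699.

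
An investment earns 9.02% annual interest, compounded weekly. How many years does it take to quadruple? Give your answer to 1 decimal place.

15.4 years

(1 + 0.00173462)^(52t) = 4.
52t = ln 4 / ln(1 + 0.00173462) ≈ 1.3863/0.00173311 ≈ 799.8870.
t ≈ 15.3824.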